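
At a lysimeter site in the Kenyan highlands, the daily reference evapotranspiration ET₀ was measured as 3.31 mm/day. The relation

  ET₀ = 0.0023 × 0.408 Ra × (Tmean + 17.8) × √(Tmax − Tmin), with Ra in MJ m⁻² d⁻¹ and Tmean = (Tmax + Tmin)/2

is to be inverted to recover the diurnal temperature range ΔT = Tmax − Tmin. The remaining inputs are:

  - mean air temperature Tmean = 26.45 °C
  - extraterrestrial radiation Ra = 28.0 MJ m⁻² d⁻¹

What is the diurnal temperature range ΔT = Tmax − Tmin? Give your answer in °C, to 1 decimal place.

8.1 °C

√ΔT = ET₀ / [0.0023 × 0.408 × Ra × (Tmean+17.8)] = 3.31 / (0.0023 × 11.4240 × 44.25) = 2.8469
ΔT = 2.8469² = 8.105 °C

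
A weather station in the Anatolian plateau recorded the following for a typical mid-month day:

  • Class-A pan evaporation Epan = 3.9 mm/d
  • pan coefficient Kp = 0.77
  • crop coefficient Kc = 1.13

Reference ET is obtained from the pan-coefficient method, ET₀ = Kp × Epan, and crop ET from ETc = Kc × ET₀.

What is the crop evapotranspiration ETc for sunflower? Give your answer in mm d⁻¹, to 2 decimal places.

3.39 mm d⁻¹

ET₀ = 0.77 × 3.9 = 3.0030 mm/d
ETc = Kc × ET₀ = 1.13 × 3.0030 = 3.3934 mm/d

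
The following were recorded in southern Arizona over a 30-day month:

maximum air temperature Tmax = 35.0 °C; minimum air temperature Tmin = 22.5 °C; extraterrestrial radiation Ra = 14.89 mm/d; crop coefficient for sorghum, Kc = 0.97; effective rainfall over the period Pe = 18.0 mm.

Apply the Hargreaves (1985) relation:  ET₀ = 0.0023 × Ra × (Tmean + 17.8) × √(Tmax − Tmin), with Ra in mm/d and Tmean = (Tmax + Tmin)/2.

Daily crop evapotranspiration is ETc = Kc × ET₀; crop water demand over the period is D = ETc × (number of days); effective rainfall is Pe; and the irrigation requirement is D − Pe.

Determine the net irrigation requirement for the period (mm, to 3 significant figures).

146 mm

Tmean = (35.0 + 22.5)/2 = 28.75 °C
ET₀ = 0.0023 × 14.89 × (28.75 + 17.8) × √12.5 = 0.0023 × 14.89 × 46.55 × 3.5355 = 5.6363 mm/d
ETc = Kc × ET₀ = 0.97 × 5.6363 = 5.4672 mm/d
Crop demand D = ETc × 30 d = 5.4672 × 30 = 164.016 mm
D − Pe = 164.016 − 18.0 = 146.016 mm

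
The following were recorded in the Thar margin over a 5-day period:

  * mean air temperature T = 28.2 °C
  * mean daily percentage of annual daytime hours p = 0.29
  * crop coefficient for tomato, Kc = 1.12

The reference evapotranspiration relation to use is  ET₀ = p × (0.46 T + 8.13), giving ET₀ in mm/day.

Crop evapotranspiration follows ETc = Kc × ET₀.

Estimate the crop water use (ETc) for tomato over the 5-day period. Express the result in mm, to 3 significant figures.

34.3 mm

ET₀ = 0.29 × (0.46 × 28.2 + 8.13) = 0.29 × 21.102 = 6.1196 mm/d
ETc = Kc × ET₀ = 1.12 × 6.1196 = 6.8540 mm/d
Over 5 days: 6.8540 × 5 = 34.270 mm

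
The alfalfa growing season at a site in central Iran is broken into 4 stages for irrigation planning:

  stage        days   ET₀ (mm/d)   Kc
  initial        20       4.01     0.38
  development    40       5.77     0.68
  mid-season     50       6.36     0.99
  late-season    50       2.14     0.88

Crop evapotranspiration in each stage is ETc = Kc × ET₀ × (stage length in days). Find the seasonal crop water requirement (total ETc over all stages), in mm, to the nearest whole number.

initial: 0.38 × 4.01 × 20 = 30.48 mm
development: 0.68 × 5.77 × 40 = 156.94 mm
mid-season: 0.99 × 6.36 × 50 = 314.82 mm
late-season: 0.88 × 2.14 × 50 = 94.16 mm
Seasonal total = 596.40 mm

596 mm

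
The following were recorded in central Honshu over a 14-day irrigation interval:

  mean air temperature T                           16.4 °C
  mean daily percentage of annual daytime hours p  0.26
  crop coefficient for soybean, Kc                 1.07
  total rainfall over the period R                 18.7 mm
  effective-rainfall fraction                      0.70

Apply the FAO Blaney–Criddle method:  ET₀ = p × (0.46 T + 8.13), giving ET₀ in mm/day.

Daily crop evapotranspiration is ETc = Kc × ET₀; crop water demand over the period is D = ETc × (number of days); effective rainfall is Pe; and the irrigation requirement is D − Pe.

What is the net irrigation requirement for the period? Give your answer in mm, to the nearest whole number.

48 mm

ET₀ = 0.26 × (0.46 × 16.4 + 8.13) = 0.26 × 15.674 = 4.0752 mm/d
ETc = Kc × ET₀ = 1.07 × 4.0752 = 4.3605 mm/d
Crop demand D = ETc × 14 d = 4.3605 × 14 = 61.047 mm
Pe = 0.70 × 18.7 = 13.090 mm
D − Pe = 61.047 − 13.090 = 47.957 mm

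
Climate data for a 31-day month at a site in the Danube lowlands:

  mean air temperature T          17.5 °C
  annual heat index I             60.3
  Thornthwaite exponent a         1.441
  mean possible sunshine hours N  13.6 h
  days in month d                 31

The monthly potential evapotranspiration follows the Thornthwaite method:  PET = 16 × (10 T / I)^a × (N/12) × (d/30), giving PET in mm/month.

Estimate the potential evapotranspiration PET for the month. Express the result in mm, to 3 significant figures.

87.0 mm

10T/I = 10 × 17.5 / 60.3 = 2.9022
(10T/I)^a = 2.9022^1.441 = 4.6429
Uncorrected PET = 16 × 4.6429 = 74.286 mm
Correction = (N/12)(d/30) = (13.6/12)(31/30) = 1.1711
PET = 74.286 × 1.1711 = 86.996 mm/month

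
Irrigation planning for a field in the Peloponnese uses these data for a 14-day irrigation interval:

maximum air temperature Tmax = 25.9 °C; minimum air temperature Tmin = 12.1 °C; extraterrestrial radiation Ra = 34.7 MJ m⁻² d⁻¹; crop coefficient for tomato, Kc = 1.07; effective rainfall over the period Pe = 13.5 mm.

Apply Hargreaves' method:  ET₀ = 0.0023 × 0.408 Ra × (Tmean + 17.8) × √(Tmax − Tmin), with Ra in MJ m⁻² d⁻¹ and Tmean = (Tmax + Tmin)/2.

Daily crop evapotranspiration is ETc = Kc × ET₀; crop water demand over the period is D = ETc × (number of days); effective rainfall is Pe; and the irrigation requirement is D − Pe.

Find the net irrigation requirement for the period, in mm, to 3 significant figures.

53.2 mm

Tmean = (25.9 + 12.1)/2 = 19.00 °C
0.408 Ra = 0.408 × 34.7 = 14.1576 mm/d equivalent
ET₀ = 0.0023 × 14.1576 × (19.00 + 17.8) × √13.8 = 0.0023 × 14.1576 × 36.80 × 3.7148 = 4.4514 mm/d
ETc = Kc × ET₀ = 1.07 × 4.4514 = 4.7630 mm/d
Crop demand D = ETc × 14 d = 4.7630 × 14 = 66.682 mm
D − Pe = 66.682 − 13.5 = 53.182 mm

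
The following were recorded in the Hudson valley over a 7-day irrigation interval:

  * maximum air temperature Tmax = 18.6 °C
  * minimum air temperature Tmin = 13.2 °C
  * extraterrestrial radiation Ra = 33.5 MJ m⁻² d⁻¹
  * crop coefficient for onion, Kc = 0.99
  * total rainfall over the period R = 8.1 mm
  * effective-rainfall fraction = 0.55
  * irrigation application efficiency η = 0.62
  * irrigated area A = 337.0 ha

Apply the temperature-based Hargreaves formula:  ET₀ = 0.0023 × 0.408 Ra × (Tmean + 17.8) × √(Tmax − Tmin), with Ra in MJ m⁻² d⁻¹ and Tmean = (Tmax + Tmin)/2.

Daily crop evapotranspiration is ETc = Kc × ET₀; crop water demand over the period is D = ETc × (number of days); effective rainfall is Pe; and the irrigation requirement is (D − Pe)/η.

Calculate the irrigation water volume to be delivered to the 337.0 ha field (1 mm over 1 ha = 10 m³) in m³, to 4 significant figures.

Tmean = (18.6 + 13.2)/2 = 15.90 °C
0.408 Ra = 0.408 × 33.5 = 13.6680 mm/d equivalent
ET₀ = 0.0023 × 13.6680 × (15.90 + 17.8) × √5.4 = 0.0023 × 13.6680 × 33.70 × 2.3238 = 2.4618 mm/d
ETc = Kc × ET₀ = 0.99 × 2.4618 = 2.4372 mm/d
Crop demand D = ETc × 7 d = 2.4372 × 7 = 17.060 mm
Pe = 0.55 × 8.1 = 4.455 mm
D − Pe = 17.060 − 4.455 = 12.605 mm
Gross irrigation = 12.605 / 0.62 = 20.331 mm
Volume = 20.331 mm × 337.0 ha × 10 = 68515.5 m³

68520 m³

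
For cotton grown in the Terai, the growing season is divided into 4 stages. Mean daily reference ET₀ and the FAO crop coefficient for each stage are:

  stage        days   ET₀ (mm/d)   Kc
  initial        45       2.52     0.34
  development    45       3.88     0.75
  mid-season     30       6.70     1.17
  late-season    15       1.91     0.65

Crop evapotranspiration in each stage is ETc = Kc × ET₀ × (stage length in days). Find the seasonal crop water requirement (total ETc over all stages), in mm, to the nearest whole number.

initial: 0.34 × 2.52 × 45 = 38.56 mm
development: 0.75 × 3.88 × 45 = 130.95 mm
mid-season: 1.17 × 6.70 × 30 = 235.17 mm
late-season: 0.65 × 1.91 × 15 = 18.62 mm
Seasonal total = 423.30 mm

423 mm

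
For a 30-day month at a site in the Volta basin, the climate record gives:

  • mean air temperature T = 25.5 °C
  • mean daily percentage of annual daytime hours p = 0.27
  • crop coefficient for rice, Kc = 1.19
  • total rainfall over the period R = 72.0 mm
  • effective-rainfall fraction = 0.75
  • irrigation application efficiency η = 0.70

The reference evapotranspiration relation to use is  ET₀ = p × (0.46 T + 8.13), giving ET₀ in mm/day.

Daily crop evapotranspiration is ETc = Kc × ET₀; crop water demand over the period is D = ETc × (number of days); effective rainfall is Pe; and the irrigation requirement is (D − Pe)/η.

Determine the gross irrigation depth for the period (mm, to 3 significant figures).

196 mm

ET₀ = 0.27 × (0.46 × 25.5 + 8.13) = 0.27 × 19.860 = 5.3622 mm/d
ETc = Kc × ET₀ = 1.19 × 5.3622 = 6.3810 mm/d
Crop demand D = ETc × 30 d = 6.3810 × 30 = 191.430 mm
Pe = 0.75 × 72.0 = 54.000 mm
D − Pe = 191.430 − 54.000 = 137.430 mm
Gross irrigation = 137.430 / 0.70 = 196.329 mm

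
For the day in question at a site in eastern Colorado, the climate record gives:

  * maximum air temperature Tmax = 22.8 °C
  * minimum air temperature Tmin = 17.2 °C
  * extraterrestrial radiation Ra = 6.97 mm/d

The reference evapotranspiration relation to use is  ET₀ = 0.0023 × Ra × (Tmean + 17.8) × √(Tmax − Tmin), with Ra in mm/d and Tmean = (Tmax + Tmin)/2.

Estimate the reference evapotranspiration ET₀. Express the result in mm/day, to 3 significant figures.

1.43 mm/day

Tmean = (22.8 + 17.2)/2 = 20.00 °C
ET₀ = 0.0023 × 6.97 × (20.00 + 17.8) × √5.6 = 0.0023 × 6.97 × 37.80 × 2.3664 = 1.4340 mm/d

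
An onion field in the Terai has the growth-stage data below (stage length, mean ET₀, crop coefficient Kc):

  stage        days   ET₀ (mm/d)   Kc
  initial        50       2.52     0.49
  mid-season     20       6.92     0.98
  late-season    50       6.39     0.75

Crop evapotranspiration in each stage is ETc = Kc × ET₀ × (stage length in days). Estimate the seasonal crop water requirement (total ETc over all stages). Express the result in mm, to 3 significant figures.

initial: 0.49 × 2.52 × 50 = 61.74 mm
mid-season: 0.98 × 6.92 × 20 = 135.63 mm
late-season: 0.75 × 6.39 × 50 = 239.63 mm
Seasonal total = 437.00 mm

437 mm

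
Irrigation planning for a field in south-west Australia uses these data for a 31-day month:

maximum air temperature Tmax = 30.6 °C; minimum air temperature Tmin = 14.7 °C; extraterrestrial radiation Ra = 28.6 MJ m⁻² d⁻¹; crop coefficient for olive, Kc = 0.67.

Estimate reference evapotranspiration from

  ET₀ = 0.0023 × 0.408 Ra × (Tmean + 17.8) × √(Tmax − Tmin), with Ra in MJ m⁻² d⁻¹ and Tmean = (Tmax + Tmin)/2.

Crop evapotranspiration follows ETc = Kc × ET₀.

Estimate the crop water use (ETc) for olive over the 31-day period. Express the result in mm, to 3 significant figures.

Tmean = (30.6 + 14.7)/2 = 22.65 °C
0.408 Ra = 0.408 × 28.6 = 11.6688 mm/d equivalent
ET₀ = 0.0023 × 11.6688 × (22.65 + 17.8) × √15.9 = 0.0023 × 11.6688 × 40.45 × 3.9875 = 4.3289 mm/d
ETc = Kc × ET₀ = 0.67 × 4.3289 = 2.9004 mm/d
Over 31 days: 2.9004 × 31 = 89.912 mm

89.9 mm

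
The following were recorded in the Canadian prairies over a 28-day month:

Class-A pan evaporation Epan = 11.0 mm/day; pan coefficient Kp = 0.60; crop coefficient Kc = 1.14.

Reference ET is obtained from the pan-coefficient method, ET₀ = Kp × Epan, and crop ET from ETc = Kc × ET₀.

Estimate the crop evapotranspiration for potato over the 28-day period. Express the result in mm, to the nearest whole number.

211 mm

ET₀ = 0.60 × 11.0 = 6.6000 mm/d
ETc = Kc × ET₀ = 1.14 × 6.6000 = 7.5240 mm/d
Over 28 days: 7.5240 × 28 = 210.672 mm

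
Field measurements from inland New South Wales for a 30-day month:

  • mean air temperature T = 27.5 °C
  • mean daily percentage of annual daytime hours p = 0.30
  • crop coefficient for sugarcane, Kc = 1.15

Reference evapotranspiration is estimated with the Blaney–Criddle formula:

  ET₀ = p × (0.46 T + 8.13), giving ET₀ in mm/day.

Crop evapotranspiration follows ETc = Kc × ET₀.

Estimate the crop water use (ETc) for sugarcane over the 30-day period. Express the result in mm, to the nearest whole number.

215 mm

ET₀ = 0.30 × (0.46 × 27.5 + 8.13) = 0.30 × 20.780 = 6.2340 mm/d
ETc = Kc × ET₀ = 1.15 × 6.2340 = 7.1691 mm/d
Over 30 days: 7.1691 × 30 = 215.073 mm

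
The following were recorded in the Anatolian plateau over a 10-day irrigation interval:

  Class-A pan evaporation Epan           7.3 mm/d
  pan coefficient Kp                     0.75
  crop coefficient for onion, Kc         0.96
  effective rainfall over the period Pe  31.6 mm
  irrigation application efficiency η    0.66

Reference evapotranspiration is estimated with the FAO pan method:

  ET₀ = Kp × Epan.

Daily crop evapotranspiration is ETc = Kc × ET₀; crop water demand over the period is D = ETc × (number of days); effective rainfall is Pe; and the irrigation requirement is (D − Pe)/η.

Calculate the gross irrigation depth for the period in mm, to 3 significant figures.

ET₀ = 0.75 × 7.3 = 5.4750 mm/d
ETc = Kc × ET₀ = 0.96 × 5.4750 = 5.2560 mm/d
Crop demand D = ETc × 10 d = 5.2560 × 10 = 52.560 mm
D − Pe = 52.560 − 31.6 = 20.960 mm
Gross irrigation = 20.960 / 0.66 = 31.758 mm

31.8 mm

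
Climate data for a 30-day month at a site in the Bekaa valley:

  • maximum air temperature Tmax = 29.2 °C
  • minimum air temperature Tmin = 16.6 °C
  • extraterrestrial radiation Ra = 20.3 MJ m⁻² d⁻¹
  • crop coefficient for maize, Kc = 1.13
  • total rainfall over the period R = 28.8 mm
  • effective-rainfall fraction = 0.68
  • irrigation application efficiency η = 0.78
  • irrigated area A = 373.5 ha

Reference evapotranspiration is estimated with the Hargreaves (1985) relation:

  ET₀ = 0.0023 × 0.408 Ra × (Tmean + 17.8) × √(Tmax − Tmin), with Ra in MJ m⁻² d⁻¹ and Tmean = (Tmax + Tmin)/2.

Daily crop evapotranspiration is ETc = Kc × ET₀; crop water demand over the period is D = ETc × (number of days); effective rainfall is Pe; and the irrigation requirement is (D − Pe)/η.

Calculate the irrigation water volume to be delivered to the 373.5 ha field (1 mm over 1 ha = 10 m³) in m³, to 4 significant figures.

353000 m³

Tmean = (29.2 + 16.6)/2 = 22.90 °C
0.408 Ra = 0.408 × 20.3 = 8.2824 mm/d equivalent
ET₀ = 0.0023 × 8.2824 × (22.90 + 17.8) × √12.6 = 0.0023 × 8.2824 × 40.70 × 3.5496 = 2.7521 mm/d
ETc = Kc × ET₀ = 1.13 × 2.7521 = 3.1099 mm/d
Crop demand D = ETc × 30 d = 3.1099 × 30 = 93.297 mm
Pe = 0.68 × 28.8 = 19.584 mm
D − Pe = 93.297 − 19.584 = 73.713 mm
Gross irrigation = 73.713 / 0.78 = 94.504 mm
Volume = 94.504 mm × 373.5 ha × 10 = 352972.4 m³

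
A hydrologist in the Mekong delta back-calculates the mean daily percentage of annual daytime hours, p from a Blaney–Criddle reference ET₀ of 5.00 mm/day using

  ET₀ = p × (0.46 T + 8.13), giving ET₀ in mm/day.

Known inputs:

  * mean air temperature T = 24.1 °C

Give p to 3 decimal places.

0.260

p = ET₀ / (0.46 T + 8.13) = 5.00 / (0.46 × 24.1 + 8.13) = 5.00 / 19.216 = 0.2602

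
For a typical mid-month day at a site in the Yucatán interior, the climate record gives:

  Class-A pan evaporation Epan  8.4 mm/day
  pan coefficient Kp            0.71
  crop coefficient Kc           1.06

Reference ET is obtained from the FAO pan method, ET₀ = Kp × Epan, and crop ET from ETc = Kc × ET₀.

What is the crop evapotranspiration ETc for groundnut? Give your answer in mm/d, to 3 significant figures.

6.32 mm/d

ET₀ = 0.71 × 8.4 = 5.9640 mm/d
ETc = Kc × ET₀ = 1.06 × 5.9640 = 6.3218 mm/d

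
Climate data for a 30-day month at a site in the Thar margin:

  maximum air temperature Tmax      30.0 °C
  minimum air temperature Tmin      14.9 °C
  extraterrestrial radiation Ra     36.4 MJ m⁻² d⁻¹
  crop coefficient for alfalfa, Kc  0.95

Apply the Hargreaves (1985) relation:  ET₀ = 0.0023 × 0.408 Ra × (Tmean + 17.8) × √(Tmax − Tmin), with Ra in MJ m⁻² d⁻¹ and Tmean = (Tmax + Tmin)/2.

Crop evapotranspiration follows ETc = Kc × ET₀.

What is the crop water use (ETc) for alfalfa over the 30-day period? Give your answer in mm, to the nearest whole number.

152 mm

Tmean = (30.0 + 14.9)/2 = 22.45 °C
0.408 Ra = 0.408 × 36.4 = 14.8512 mm/d equivalent
ET₀ = 0.0023 × 14.8512 × (22.45 + 17.8) × √15.1 = 0.0023 × 14.8512 × 40.25 × 3.8859 = 5.3425 mm/d
ETc = Kc × ET₀ = 0.95 × 5.3425 = 5.0754 mm/d
Over 30 days: 5.0754 × 30 = 152.262 mm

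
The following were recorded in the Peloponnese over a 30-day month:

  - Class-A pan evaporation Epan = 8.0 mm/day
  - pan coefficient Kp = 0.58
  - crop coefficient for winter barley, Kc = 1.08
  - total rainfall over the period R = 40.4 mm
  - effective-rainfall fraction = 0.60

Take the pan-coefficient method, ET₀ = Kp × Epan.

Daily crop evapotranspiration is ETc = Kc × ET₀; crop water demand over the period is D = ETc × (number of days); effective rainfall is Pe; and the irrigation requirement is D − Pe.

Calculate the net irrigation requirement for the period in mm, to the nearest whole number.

126 mm

ET₀ = 0.58 × 8.0 = 4.6400 mm/d
ETc = Kc × ET₀ = 1.08 × 4.6400 = 5.0112 mm/d
Crop demand D = ETc × 30 d = 5.0112 × 30 = 150.336 mm
Pe = 0.60 × 40.4 = 24.240 mm
D − Pe = 150.336 − 24.240 = 126.096 mm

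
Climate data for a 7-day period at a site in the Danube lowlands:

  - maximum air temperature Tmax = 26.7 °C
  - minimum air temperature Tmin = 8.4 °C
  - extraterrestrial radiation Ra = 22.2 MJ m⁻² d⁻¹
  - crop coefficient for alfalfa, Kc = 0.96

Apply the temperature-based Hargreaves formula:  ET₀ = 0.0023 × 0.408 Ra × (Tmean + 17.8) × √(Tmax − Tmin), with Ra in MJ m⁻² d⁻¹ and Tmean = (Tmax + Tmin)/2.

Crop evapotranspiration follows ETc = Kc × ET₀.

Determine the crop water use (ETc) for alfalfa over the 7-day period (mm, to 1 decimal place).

Tmean = (26.7 + 8.4)/2 = 17.55 °C
0.408 Ra = 0.408 × 22.2 = 9.0576 mm/d equivalent
ET₀ = 0.0023 × 9.0576 × (17.55 + 17.8) × √18.3 = 0.0023 × 9.0576 × 35.35 × 4.2778 = 3.1503 mm/d
ETc = Kc × ET₀ = 0.96 × 3.1503 = 3.0243 mm/d
Over 7 days: 3.0243 × 7 = 21.170 mm

21.2 mm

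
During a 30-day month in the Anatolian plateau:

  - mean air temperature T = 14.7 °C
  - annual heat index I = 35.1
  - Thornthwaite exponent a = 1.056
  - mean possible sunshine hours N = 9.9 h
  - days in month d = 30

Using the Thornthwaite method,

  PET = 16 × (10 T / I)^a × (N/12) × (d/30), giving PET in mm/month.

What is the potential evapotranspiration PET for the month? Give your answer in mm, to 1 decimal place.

10T/I = 10 × 14.7 / 35.1 = 4.1880
(10T/I)^a = 4.1880^1.056 = 4.5377
Uncorrected PET = 16 × 4.5377 = 72.603 mm
Correction = (N/12)(d/30) = (9.9/12)(30/30) = 0.8250
PET = 72.603 × 0.8250 = 59.897 mm/month

59.9 mm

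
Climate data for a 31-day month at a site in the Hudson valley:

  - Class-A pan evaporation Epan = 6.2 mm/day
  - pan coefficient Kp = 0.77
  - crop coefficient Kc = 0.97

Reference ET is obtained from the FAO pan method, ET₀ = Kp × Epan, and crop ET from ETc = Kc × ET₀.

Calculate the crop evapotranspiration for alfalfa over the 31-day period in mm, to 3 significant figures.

144 mm

ET₀ = 0.77 × 6.2 = 4.7740 mm/d
ETc = Kc × ET₀ = 0.97 × 4.7740 = 4.6308 mm/d
Over 31 days: 4.6308 × 31 = 143.555 mm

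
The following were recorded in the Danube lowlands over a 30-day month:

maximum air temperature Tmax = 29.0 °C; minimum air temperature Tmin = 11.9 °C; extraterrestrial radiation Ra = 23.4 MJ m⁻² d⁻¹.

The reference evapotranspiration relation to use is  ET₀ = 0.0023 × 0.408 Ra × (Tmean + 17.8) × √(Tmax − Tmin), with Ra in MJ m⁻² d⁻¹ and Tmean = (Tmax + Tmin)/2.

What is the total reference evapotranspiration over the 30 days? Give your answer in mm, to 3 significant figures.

Tmean = (29.0 + 11.9)/2 = 20.45 °C
0.408 Ra = 0.408 × 23.4 = 9.5472 mm/d equivalent
ET₀ = 0.0023 × 9.5472 × (20.45 + 17.8) × √17.1 = 0.0023 × 9.5472 × 38.25 × 4.1352 = 3.4732 mm/d
Over 30 days: 3.4732 × 30 = 104.196 mm

104 mm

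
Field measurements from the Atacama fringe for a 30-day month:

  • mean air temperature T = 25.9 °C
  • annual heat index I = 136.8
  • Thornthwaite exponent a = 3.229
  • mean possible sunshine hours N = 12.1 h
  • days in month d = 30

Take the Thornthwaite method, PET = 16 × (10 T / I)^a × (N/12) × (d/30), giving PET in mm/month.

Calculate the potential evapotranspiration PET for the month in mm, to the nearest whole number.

10T/I = 10 × 25.9 / 136.8 = 1.8933
(10T/I)^a = 1.8933^3.229 = 7.8549
Uncorrected PET = 16 × 7.8549 = 125.678 mm
Correction = (N/12)(d/30) = (12.1/12)(30/30) = 1.0083
PET = 125.678 × 1.0083 = 126.721 mm/month

127 mm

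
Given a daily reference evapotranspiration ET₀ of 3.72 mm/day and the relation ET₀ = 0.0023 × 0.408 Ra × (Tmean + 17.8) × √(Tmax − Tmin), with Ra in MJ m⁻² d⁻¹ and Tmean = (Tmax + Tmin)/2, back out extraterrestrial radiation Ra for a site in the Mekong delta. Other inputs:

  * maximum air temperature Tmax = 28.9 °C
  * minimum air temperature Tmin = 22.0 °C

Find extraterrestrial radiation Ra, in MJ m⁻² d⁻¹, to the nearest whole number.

Tmean = (28.9+22.0)/2 = 25.45 °C; ΔT = 6.9
Ra = ET₀ / [0.0023 × 0.408 × (Tmean+17.8) × √ΔT]
   = 3.72 / (0.0023 × 0.408 × 43.25 × 2.6268) = 34.893 MJ m⁻² d⁻¹

35 MJ m⁻² d⁻¹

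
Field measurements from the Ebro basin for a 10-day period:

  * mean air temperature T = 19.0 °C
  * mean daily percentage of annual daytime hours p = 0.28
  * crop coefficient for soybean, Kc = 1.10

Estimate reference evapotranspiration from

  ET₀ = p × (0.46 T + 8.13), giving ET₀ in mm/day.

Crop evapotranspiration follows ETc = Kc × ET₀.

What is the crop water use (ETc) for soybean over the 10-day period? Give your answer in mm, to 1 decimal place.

ET₀ = 0.28 × (0.46 × 19.0 + 8.13) = 0.28 × 16.870 = 4.7236 mm/d
ETc = Kc × ET₀ = 1.10 × 4.7236 = 5.1960 mm/d
Over 10 days: 5.1960 × 10 = 51.960 mm

52.0 mm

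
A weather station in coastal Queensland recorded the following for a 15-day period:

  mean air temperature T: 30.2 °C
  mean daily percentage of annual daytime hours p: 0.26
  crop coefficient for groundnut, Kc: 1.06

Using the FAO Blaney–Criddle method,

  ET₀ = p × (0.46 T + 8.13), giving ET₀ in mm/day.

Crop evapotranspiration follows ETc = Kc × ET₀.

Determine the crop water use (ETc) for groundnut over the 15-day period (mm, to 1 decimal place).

ET₀ = 0.26 × (0.46 × 30.2 + 8.13) = 0.26 × 22.022 = 5.7257 mm/d
ETc = Kc × ET₀ = 1.06 × 5.7257 = 6.0692 mm/d
Over 15 days: 6.0692 × 15 = 91.038 mm

91.0 mm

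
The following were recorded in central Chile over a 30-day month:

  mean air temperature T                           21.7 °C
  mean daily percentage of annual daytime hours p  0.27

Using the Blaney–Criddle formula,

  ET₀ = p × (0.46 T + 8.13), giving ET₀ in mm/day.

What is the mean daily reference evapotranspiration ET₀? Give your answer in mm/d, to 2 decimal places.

ET₀ = 0.27 × (0.46 × 21.7 + 8.13) = 0.27 × 18.112 = 4.8902 mm/d

4.89 mm/d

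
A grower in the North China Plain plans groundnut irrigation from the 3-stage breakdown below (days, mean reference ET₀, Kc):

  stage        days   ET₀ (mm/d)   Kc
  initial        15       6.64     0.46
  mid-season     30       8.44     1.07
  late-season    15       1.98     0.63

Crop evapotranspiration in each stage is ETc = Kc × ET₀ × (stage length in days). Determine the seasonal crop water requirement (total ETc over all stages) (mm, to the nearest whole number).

initial: 0.46 × 6.64 × 15 = 45.82 mm
mid-season: 1.07 × 8.44 × 30 = 270.92 mm
late-season: 0.63 × 1.98 × 15 = 18.71 mm
Seasonal total = 335.45 mm

335 mm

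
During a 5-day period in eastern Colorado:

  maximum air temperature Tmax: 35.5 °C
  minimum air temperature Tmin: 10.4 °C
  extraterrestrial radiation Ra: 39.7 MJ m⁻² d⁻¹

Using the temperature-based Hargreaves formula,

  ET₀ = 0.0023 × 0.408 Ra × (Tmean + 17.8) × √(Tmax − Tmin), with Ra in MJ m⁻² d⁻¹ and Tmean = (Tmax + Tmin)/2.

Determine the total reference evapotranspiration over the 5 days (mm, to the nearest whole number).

38 mm

Tmean = (35.5 + 10.4)/2 = 22.95 °C
0.408 Ra = 0.408 × 39.7 = 16.1976 mm/d equivalent
ET₀ = 0.0023 × 16.1976 × (22.95 + 17.8) × √25.1 = 0.0023 × 16.1976 × 40.75 × 5.0100 = 7.6058 mm/d
Over 5 days: 7.6058 × 5 = 38.029 mm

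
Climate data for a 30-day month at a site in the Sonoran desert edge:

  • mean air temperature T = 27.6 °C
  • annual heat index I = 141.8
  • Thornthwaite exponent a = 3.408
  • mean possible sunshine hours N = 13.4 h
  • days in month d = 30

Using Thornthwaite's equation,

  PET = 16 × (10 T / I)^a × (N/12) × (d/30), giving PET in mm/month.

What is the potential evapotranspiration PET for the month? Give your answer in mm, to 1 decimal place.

10T/I = 10 × 27.6 / 141.8 = 1.9464
(10T/I)^a = 1.9464^3.408 = 9.6762
Uncorrected PET = 16 × 9.6762 = 154.819 mm
Correction = (N/12)(d/30) = (13.4/12)(30/30) = 1.1167
PET = 154.819 × 1.1167 = 172.886 mm/month

172.9 mm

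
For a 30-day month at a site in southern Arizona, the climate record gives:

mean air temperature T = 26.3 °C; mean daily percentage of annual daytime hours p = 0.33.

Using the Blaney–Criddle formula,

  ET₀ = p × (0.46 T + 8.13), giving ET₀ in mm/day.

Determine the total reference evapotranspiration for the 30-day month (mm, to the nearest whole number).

ET₀ = 0.33 × (0.46 × 26.3 + 8.13) = 0.33 × 20.228 = 6.6752 mm/d
Monthly total = 6.6752 × 30 = 200.256 mm

200 mm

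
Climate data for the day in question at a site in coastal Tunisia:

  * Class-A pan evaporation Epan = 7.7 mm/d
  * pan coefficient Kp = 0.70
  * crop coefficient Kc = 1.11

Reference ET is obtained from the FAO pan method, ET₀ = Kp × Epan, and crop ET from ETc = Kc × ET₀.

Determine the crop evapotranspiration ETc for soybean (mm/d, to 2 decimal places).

5.98 mm/d

ET₀ = 0.70 × 7.7 = 5.3900 mm/d
ETc = Kc × ET₀ = 1.11 × 5.3900 = 5.9829 mm/d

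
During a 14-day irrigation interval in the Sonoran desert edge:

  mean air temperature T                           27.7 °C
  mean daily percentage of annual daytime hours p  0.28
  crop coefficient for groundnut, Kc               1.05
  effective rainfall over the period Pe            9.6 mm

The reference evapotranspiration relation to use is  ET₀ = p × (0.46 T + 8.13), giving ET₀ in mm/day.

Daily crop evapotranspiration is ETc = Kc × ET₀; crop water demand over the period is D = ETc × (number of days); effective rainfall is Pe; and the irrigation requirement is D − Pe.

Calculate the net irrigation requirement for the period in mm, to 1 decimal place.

76.3 mm

ET₀ = 0.28 × (0.46 × 27.7 + 8.13) = 0.28 × 20.872 = 5.8442 mm/d
ETc = Kc × ET₀ = 1.05 × 5.8442 = 6.1364 mm/d
Crop demand D = ETc × 14 d = 6.1364 × 14 = 85.910 mm
D − Pe = 85.910 − 9.6 = 76.310 mm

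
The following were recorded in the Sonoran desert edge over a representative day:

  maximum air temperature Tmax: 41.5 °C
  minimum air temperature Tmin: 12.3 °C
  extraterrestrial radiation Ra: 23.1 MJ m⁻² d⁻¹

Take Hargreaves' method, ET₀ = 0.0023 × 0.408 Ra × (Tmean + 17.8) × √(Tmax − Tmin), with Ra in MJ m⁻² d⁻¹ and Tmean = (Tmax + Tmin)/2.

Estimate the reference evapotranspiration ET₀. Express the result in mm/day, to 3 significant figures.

5.24 mm/day

Tmean = (41.5 + 12.3)/2 = 26.90 °C
0.408 Ra = 0.408 × 23.1 = 9.4248 mm/d equivalent
ET₀ = 0.0023 × 9.4248 × (26.90 + 17.8) × √29.2 = 0.0023 × 9.4248 × 44.70 × 5.4037 = 5.2360 mm/d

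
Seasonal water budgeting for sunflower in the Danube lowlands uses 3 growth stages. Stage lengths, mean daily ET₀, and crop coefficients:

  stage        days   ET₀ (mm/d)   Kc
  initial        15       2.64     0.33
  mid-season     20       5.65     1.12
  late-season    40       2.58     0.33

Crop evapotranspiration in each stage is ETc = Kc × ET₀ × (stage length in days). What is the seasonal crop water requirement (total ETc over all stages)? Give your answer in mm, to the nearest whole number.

initial: 0.33 × 2.64 × 15 = 13.07 mm
mid-season: 1.12 × 5.65 × 20 = 126.56 mm
late-season: 0.33 × 2.58 × 40 = 34.06 mm
Seasonal total = 173.69 mm

174 mm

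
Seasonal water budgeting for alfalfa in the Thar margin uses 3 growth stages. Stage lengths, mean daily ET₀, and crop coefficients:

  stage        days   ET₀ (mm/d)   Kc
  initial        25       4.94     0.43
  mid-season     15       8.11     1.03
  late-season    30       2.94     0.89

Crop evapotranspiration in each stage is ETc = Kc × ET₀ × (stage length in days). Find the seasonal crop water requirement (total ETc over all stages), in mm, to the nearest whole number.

initial: 0.43 × 4.94 × 25 = 53.11 mm
mid-season: 1.03 × 8.11 × 15 = 125.30 mm
late-season: 0.89 × 2.94 × 30 = 78.50 mm
Seasonal total = 256.91 mm

257 mm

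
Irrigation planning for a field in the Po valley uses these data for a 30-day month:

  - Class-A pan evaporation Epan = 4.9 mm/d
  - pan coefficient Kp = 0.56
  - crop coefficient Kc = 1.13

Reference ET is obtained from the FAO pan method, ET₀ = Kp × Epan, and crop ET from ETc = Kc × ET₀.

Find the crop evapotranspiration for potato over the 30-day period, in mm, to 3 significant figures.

ET₀ = 0.56 × 4.9 = 2.7440 mm/d
ETc = Kc × ET₀ = 1.13 × 2.7440 = 3.1007 mm/d
Over 30 days: 3.1007 × 30 = 93.021 mm

93.0 mm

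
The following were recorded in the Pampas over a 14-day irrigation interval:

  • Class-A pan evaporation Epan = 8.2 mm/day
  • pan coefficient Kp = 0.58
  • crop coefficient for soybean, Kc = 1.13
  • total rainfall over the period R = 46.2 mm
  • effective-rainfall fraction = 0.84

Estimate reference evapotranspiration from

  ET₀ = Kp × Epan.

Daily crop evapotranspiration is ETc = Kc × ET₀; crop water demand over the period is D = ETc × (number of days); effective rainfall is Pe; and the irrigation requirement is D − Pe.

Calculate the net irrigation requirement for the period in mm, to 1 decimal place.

36.4 mm

ET₀ = 0.58 × 8.2 = 4.7560 mm/d
ETc = Kc × ET₀ = 1.13 × 4.7560 = 5.3743 mm/d
Crop demand D = ETc × 14 d = 5.3743 × 14 = 75.240 mm
Pe = 0.84 × 46.2 = 38.808 mm
D − Pe = 75.240 − 38.808 = 36.432 mm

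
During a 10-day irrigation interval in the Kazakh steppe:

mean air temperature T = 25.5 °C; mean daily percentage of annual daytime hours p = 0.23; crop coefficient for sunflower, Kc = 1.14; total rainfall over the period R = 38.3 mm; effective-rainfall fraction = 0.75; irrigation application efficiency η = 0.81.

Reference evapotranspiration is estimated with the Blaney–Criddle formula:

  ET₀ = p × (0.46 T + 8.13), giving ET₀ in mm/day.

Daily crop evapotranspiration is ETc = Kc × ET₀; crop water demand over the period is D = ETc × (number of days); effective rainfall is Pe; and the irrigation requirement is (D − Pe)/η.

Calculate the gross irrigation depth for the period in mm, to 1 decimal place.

28.8 mm

ET₀ = 0.23 × (0.46 × 25.5 + 8.13) = 0.23 × 19.860 = 4.5678 mm/d
ETc = Kc × ET₀ = 1.14 × 4.5678 = 5.2073 mm/d
Crop demand D = ETc × 10 d = 5.2073 × 10 = 52.073 mm
Pe = 0.75 × 38.3 = 28.725 mm
D − Pe = 52.073 − 28.725 = 23.348 mm
Gross irrigation = 23.348 / 0.81 = 28.825 mm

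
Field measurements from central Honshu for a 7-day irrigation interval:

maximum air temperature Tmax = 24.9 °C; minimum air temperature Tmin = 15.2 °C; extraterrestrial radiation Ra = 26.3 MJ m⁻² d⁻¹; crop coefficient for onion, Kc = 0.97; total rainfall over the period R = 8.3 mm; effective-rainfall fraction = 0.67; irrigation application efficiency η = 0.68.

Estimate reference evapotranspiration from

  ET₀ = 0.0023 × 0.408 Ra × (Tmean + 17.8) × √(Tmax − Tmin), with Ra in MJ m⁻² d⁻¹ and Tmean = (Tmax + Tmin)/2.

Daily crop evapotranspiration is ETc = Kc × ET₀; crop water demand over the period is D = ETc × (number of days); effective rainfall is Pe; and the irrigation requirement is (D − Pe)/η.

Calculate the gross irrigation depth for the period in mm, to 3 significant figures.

Tmean = (24.9 + 15.2)/2 = 20.05 °C
0.408 Ra = 0.408 × 26.3 = 10.7304 mm/d equivalent
ET₀ = 0.0023 × 10.7304 × (20.05 + 17.8) × √9.7 = 0.0023 × 10.7304 × 37.85 × 3.1145 = 2.9094 mm/d
ETc = Kc × ET₀ = 0.97 × 2.9094 = 2.8221 mm/d
Crop demand D = ETc × 7 d = 2.8221 × 7 = 19.755 mm
Pe = 0.67 × 8.3 = 5.561 mm
D − Pe = 19.755 − 5.561 = 14.194 mm
Gross irrigation = 14.194 / 0.68 = 20.874 mm

20.9 mm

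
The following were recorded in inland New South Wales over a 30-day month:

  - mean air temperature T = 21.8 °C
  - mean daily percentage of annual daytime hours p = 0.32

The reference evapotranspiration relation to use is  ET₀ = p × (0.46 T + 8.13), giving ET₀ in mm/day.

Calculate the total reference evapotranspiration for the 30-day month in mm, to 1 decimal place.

ET₀ = 0.32 × (0.46 × 21.8 + 8.13) = 0.32 × 18.158 = 5.8106 mm/d
Monthly total = 5.8106 × 30 = 174.318 mm

174.3 mm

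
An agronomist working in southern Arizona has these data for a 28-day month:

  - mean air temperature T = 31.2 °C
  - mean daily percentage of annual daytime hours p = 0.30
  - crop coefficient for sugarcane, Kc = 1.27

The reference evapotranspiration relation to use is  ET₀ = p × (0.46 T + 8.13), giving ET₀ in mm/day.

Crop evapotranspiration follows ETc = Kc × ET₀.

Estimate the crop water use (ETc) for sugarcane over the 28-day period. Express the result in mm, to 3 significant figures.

ET₀ = 0.30 × (0.46 × 31.2 + 8.13) = 0.30 × 22.482 = 6.7446 mm/d
ETc = Kc × ET₀ = 1.27 × 6.7446 = 8.5656 mm/d
Over 28 days: 8.5656 × 28 = 239.837 mm

240 mm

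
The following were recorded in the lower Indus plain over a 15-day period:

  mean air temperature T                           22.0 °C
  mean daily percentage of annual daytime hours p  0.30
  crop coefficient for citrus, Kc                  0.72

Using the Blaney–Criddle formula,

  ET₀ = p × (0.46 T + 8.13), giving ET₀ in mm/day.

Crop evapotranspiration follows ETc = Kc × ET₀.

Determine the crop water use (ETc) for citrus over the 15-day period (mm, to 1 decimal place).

ET₀ = 0.30 × (0.46 × 22.0 + 8.13) = 0.30 × 18.250 = 5.4750 mm/d
ETc = Kc × ET₀ = 0.72 × 5.4750 = 3.9420 mm/d
Over 15 days: 3.9420 × 15 = 59.130 mm

59.1 mm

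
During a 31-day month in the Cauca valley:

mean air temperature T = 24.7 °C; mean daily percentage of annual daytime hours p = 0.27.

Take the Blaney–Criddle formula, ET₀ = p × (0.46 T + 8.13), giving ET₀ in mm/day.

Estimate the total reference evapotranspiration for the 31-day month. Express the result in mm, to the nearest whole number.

163 mm

ET₀ = 0.27 × (0.46 × 24.7 + 8.13) = 0.27 × 19.492 = 5.2628 mm/d
Monthly total = 5.2628 × 31 = 163.147 mm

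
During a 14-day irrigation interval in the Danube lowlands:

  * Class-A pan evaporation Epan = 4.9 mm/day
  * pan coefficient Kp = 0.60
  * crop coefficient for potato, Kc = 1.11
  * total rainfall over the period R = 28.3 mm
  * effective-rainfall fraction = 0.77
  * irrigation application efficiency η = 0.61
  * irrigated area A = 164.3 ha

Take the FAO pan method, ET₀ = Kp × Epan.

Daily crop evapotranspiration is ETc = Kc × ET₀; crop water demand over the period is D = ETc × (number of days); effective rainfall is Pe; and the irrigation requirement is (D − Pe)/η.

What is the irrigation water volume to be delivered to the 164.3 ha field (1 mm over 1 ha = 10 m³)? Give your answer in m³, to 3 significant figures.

64400 m³

ET₀ = 0.60 × 4.9 = 2.9400 mm/d
ETc = Kc × ET₀ = 1.11 × 2.9400 = 3.2634 mm/d
Crop demand D = ETc × 14 d = 3.2634 × 14 = 45.688 mm
Pe = 0.77 × 28.3 = 21.791 mm
D − Pe = 45.688 − 21.791 = 23.897 mm
Gross irrigation = 23.897 / 0.61 = 39.175 mm
Volume = 39.175 mm × 164.3 ha × 10 = 64364.5 m³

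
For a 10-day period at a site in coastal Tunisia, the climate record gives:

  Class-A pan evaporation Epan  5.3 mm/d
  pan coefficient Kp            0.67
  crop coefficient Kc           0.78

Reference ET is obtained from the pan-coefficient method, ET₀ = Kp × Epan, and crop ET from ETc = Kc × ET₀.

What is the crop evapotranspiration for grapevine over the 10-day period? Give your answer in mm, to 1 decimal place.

27.7 mm

ET₀ = 0.67 × 5.3 = 3.5510 mm/d
ETc = Kc × ET₀ = 0.78 × 3.5510 = 2.7698 mm/d
Over 10 days: 2.7698 × 10 = 27.698 mm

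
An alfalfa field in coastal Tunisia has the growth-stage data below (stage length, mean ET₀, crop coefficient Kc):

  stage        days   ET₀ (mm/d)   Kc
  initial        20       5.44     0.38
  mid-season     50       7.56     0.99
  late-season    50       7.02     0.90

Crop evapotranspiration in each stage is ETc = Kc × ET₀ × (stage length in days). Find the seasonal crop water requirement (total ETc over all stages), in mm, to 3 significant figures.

initial: 0.38 × 5.44 × 20 = 41.34 mm
mid-season: 0.99 × 7.56 × 50 = 374.22 mm
late-season: 0.90 × 7.02 × 50 = 315.90 mm
Seasonal total = 731.46 mm

731 mm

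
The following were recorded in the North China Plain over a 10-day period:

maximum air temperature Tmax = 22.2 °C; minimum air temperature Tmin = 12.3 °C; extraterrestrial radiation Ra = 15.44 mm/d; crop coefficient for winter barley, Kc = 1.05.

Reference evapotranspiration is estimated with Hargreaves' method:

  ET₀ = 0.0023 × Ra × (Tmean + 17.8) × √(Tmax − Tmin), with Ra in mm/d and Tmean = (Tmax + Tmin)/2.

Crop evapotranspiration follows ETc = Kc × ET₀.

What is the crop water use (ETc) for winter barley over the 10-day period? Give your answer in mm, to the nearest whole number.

41 mm

Tmean = (22.2 + 12.3)/2 = 17.25 °C
ET₀ = 0.0023 × 15.44 × (17.25 + 17.8) × √9.9 = 0.0023 × 15.44 × 35.05 × 3.1464 = 3.9163 mm/d
ETc = Kc × ET₀ = 1.05 × 3.9163 = 4.1121 mm/d
Over 10 days: 4.1121 × 10 = 41.121 mm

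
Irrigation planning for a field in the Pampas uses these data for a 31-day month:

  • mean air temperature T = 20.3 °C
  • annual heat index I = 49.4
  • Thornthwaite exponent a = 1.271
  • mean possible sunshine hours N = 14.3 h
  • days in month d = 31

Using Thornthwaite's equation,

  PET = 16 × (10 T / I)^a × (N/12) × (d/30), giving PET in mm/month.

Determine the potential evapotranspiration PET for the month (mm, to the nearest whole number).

119 mm

10T/I = 10 × 20.3 / 49.4 = 4.1093
(10T/I)^a = 4.1093^1.271 = 6.0270
Uncorrected PET = 16 × 6.0270 = 96.432 mm
Correction = (N/12)(d/30) = (14.3/12)(31/30) = 1.2314
PET = 96.432 × 1.2314 = 118.746 mm/month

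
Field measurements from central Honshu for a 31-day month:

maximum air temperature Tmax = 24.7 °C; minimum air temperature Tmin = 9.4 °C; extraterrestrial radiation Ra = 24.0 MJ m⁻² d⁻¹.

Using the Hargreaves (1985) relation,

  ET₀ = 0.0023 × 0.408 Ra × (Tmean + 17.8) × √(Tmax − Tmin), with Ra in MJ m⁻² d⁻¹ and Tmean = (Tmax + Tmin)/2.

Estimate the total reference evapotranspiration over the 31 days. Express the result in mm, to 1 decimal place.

Tmean = (24.7 + 9.4)/2 = 17.05 °C
0.408 Ra = 0.408 × 24.0 = 9.7920 mm/d equivalent
ET₀ = 0.0023 × 9.7920 × (17.05 + 17.8) × √15.3 = 0.0023 × 9.7920 × 34.85 × 3.9115 = 3.0700 mm/d
Over 31 days: 3.0700 × 31 = 95.170 mm

95.2 mm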